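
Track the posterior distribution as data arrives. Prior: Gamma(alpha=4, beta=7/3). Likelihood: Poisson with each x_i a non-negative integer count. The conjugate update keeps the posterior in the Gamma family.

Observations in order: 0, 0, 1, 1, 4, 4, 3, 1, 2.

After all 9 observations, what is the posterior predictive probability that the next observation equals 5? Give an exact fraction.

obs 1: x=0 → posterior Gamma(4, 10/3)
obs 2: x=0 → posterior Gamma(4, 13/3)
obs 3: x=1 → posterior Gamma(5, 16/3)
obs 4: x=1 → posterior Gamma(6, 19/3)
obs 5: x=4 → posterior Gamma(10, 22/3)
obs 6: x=4 → posterior Gamma(14, 25/3)
obs 7: x=3 → posterior Gamma(17, 28/3)
obs 8: x=1 → posterior Gamma(18, 31/3)
obs 9: x=2 → posterior Gamma(20, 34/3)

44016389623728115983942217822290051072/1603404513114153724313506335083015711557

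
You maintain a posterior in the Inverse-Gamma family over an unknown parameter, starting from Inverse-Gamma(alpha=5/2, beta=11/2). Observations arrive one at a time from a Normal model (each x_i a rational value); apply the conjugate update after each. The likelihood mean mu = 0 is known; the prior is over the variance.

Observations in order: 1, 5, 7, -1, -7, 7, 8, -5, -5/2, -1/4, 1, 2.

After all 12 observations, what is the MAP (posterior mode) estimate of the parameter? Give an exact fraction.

4565/304

obs 1: x=1 → posterior Inverse-Gamma(3, 6)
obs 2: x=5 → posterior Inverse-Gamma(7/2, 37/2)
obs 3: x=7 → posterior Inverse-Gamma(4, 43)
obs 4: x=-1 → posterior Inverse-Gamma(9/2, 87/2)
obs 5: x=-7 → posterior Inverse-Gamma(5, 68)
obs 6: x=7 → posterior Inverse-Gamma(11/2, 185/2)
obs 7: x=8 → posterior Inverse-Gamma(6, 249/2)
obs 8: x=-5 → posterior Inverse-Gamma(13/2, 137)
obs 9: x=-5/2 → posterior Inverse-Gamma(7, 1121/8)
obs 10: x=-1/4 → posterior Inverse-Gamma(15/2, 4485/32)
obs 11: x=1 → posterior Inverse-Gamma(8, 4501/32)
obs 12: x=2 → posterior Inverse-Gamma(17/2, 4565/32)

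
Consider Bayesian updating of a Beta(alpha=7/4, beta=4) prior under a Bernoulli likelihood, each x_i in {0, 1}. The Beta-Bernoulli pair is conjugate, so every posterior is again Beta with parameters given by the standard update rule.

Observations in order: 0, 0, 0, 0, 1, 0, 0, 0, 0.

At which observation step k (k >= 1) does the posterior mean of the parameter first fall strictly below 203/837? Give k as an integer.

k = 2

obs 1: x=0 → posterior Beta(7/4, 5)
obs 2: x=0 → posterior Beta(7/4, 6)
obs 3: x=0 → posterior Beta(7/4, 7)
obs 4: x=0 → posterior Beta(7/4, 8)
obs 5: x=1 → posterior Beta(11/4, 8)
obs 6: x=0 → posterior Beta(11/4, 9)
obs 7: x=0 → posterior Beta(11/4, 10)
obs 8: x=0 → posterior Beta(11/4, 11)
obs 9: x=0 → posterior Beta(11/4, 12)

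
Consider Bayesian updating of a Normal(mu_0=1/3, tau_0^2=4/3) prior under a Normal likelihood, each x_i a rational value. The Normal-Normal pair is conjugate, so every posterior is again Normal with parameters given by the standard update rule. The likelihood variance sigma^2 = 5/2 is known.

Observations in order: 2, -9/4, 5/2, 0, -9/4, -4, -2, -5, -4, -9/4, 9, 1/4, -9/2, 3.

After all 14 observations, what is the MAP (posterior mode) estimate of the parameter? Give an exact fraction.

obs 1: x=2 → posterior Normal(21/23, 20/23)
obs 2: x=-9/4 → posterior Normal(3/31, 20/31)
obs 3: x=5/2 → posterior Normal(23/39, 20/39)
obs 4: x=0 → posterior Normal(23/47, 20/47)
obs 5: x=-9/4 → posterior Normal(1/11, 4/11)
obs 6: x=-4 → posterior Normal(-3/7, 20/63)
obs 7: x=-2 → posterior Normal(-43/71, 20/71)
obs 8: x=-5 → posterior Normal(-83/79, 20/79)
obs 9: x=-4 → posterior Normal(-115/87, 20/87)
obs 10: x=-9/4 → posterior Normal(-7/5, 4/19)
obs 11: x=9 → posterior Normal(-61/103, 20/103)
obs 12: x=1/4 → posterior Normal(-59/111, 20/111)
obs 13: x=-9/2 → posterior Normal(-95/119, 20/119)
obs 14: x=3 → posterior Normal(-71/127, 20/127)

-71/127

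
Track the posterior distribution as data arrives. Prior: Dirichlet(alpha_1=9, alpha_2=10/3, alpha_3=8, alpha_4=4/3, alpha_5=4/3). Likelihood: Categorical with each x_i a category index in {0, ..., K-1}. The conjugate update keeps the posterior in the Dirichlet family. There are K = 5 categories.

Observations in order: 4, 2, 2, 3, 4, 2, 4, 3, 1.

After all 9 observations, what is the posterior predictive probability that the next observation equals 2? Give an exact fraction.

11/32

obs 1: x=4 → posterior Dirichlet(9, 10/3, 8, 4/3, 7/3)
obs 2: x=2 → posterior Dirichlet(9, 10/3, 9, 4/3, 7/3)
obs 3: x=2 → posterior Dirichlet(9, 10/3, 10, 4/3, 7/3)
obs 4: x=3 → posterior Dirichlet(9, 10/3, 10, 7/3, 7/3)
obs 5: x=4 → posterior Dirichlet(9, 10/3, 10, 7/3, 10/3)
obs 6: x=2 → posterior Dirichlet(9, 10/3, 11, 7/3, 10/3)
obs 7: x=4 → posterior Dirichlet(9, 10/3, 11, 7/3, 13/3)
obs 8: x=3 → posterior Dirichlet(9, 10/3, 11, 10/3, 13/3)
obs 9: x=1 → posterior Dirichlet(9, 13/3, 11, 10/3, 13/3)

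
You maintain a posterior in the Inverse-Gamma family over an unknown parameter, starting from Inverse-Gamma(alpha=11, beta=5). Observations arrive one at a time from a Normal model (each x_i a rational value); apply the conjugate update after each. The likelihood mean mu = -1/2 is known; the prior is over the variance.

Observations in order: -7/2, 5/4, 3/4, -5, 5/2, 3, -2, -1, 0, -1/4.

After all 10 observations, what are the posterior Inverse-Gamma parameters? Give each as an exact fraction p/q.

alpha=16, beta=1087/32

obs 1: x=-7/2 → posterior Inverse-Gamma(23/2, 19/2)
obs 2: x=5/4 → posterior Inverse-Gamma(12, 353/32)
obs 3: x=3/4 → posterior Inverse-Gamma(25/2, 189/16)
obs 4: x=-5 → posterior Inverse-Gamma(13, 351/16)
obs 5: x=5/2 → posterior Inverse-Gamma(27/2, 423/16)
obs 6: x=3 → posterior Inverse-Gamma(14, 521/16)
obs 7: x=-2 → posterior Inverse-Gamma(29/2, 539/16)
obs 8: x=-1 → posterior Inverse-Gamma(15, 541/16)
obs 9: x=0 → posterior Inverse-Gamma(31/2, 543/16)
obs 10: x=-1/4 → posterior Inverse-Gamma(16, 1087/32)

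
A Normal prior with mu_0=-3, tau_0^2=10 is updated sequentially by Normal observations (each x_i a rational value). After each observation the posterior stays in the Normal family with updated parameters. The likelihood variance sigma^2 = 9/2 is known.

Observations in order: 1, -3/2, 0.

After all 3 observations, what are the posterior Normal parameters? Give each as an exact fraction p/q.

obs 1: x=1 → posterior Normal(-7/29, 90/29)
obs 2: x=-3/2 → posterior Normal(-37/49, 90/49)
obs 3: x=0 → posterior Normal(-37/69, 30/23)

mu_0=-37/69, tau_0^2=30/23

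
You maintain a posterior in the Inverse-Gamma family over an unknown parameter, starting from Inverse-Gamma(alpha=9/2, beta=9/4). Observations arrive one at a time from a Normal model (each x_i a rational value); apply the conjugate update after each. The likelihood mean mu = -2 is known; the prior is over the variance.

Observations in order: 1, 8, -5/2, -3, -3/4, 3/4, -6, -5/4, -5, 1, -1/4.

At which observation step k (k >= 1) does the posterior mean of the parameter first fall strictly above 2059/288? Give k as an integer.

obs 1: x=1 → posterior Inverse-Gamma(5, 27/4)
obs 2: x=8 → posterior Inverse-Gamma(11/2, 227/4)
obs 3: x=-5/2 → posterior Inverse-Gamma(6, 455/8)
obs 4: x=-3 → posterior Inverse-Gamma(13/2, 459/8)
obs 5: x=-3/4 → posterior Inverse-Gamma(7, 1861/32)
obs 6: x=3/4 → posterior Inverse-Gamma(15/2, 991/16)
obs 7: x=-6 → posterior Inverse-Gamma(8, 1119/16)
obs 8: x=-5/4 → posterior Inverse-Gamma(17/2, 2247/32)
obs 9: x=-5 → posterior Inverse-Gamma(9, 2391/32)
obs 10: x=1 → posterior Inverse-Gamma(19/2, 2535/32)
obs 11: x=-1/4 → posterior Inverse-Gamma(10, 323/4)

k = 2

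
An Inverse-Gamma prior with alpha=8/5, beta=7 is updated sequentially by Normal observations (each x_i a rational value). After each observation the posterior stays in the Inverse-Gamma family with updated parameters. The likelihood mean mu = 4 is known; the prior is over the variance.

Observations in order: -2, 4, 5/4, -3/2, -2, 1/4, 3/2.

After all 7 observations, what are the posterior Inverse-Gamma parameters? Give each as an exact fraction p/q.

obs 1: x=-2 → posterior Inverse-Gamma(21/10, 25)
obs 2: x=4 → posterior Inverse-Gamma(13/5, 25)
obs 3: x=5/4 → posterior Inverse-Gamma(31/10, 921/32)
obs 4: x=-3/2 → posterior Inverse-Gamma(18/5, 1405/32)
obs 5: x=-2 → posterior Inverse-Gamma(41/10, 1981/32)
obs 6: x=1/4 → posterior Inverse-Gamma(23/5, 1103/16)
obs 7: x=3/2 → posterior Inverse-Gamma(51/10, 1153/16)

alpha=51/10, beta=1153/16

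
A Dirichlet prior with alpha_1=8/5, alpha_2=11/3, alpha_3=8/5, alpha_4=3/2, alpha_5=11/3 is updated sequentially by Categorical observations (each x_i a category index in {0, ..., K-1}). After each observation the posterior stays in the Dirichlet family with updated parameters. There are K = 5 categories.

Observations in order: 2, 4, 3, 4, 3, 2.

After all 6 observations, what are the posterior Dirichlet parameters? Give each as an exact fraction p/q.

alpha_1=8/5, alpha_2=11/3, alpha_3=18/5, alpha_4=7/2, alpha_5=17/3

obs 1: x=2 → posterior Dirichlet(8/5, 11/3, 13/5, 3/2, 11/3)
obs 2: x=4 → posterior Dirichlet(8/5, 11/3, 13/5, 3/2, 14/3)
obs 3: x=3 → posterior Dirichlet(8/5, 11/3, 13/5, 5/2, 14/3)
obs 4: x=4 → posterior Dirichlet(8/5, 11/3, 13/5, 5/2, 17/3)
obs 5: x=3 → posterior Dirichlet(8/5, 11/3, 13/5, 7/2, 17/3)
obs 6: x=2 → posterior Dirichlet(8/5, 11/3, 18/5, 7/2, 17/3)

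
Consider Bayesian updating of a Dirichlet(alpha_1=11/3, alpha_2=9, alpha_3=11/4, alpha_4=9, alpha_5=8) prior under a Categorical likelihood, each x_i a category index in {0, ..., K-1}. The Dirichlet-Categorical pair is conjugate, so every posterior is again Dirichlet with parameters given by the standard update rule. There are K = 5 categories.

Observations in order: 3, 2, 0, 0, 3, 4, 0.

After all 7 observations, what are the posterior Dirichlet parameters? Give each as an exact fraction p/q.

obs 1: x=3 → posterior Dirichlet(11/3, 9, 11/4, 10, 8)
obs 2: x=2 → posterior Dirichlet(11/3, 9, 15/4, 10, 8)
obs 3: x=0 → posterior Dirichlet(14/3, 9, 15/4, 10, 8)
obs 4: x=0 → posterior Dirichlet(17/3, 9, 15/4, 10, 8)
obs 5: x=3 → posterior Dirichlet(17/3, 9, 15/4, 11, 8)
obs 6: x=4 → posterior Dirichlet(17/3, 9, 15/4, 11, 9)
obs 7: x=0 → posterior Dirichlet(20/3, 9, 15/4, 11, 9)

alpha_1=20/3, alpha_2=9, alpha_3=15/4, alpha_4=11, alpha_5=9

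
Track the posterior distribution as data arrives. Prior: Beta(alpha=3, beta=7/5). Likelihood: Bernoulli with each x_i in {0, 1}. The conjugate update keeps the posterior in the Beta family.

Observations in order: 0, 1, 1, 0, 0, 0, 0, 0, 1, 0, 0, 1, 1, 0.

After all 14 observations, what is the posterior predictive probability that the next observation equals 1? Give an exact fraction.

10/23

obs 1: x=0 → posterior Beta(3, 12/5)
obs 2: x=1 → posterior Beta(4, 12/5)
obs 3: x=1 → posterior Beta(5, 12/5)
obs 4: x=0 → posterior Beta(5, 17/5)
obs 5: x=0 → posterior Beta(5, 22/5)
obs 6: x=0 → posterior Beta(5, 27/5)
obs 7: x=0 → posterior Beta(5, 32/5)
obs 8: x=0 → posterior Beta(5, 37/5)
obs 9: x=1 → posterior Beta(6, 37/5)
obs 10: x=0 → posterior Beta(6, 42/5)
obs 11: x=0 → posterior Beta(6, 47/5)
obs 12: x=1 → posterior Beta(7, 47/5)
obs 13: x=1 → posterior Beta(8, 47/5)
obs 14: x=0 → posterior Beta(8, 52/5)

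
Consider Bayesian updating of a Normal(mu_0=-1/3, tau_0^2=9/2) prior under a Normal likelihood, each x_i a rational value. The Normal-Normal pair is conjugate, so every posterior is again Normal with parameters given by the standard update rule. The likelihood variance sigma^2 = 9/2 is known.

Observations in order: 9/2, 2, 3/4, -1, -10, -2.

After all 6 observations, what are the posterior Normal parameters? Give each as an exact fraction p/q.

obs 1: x=9/2 → posterior Normal(25/12, 9/4)
obs 2: x=2 → posterior Normal(37/18, 3/2)
obs 3: x=3/4 → posterior Normal(83/48, 9/8)
obs 4: x=-1 → posterior Normal(71/60, 9/10)
obs 5: x=-10 → posterior Normal(-49/72, 3/4)
obs 6: x=-2 → posterior Normal(-73/84, 9/14)

mu_0=-73/84, tau_0^2=9/14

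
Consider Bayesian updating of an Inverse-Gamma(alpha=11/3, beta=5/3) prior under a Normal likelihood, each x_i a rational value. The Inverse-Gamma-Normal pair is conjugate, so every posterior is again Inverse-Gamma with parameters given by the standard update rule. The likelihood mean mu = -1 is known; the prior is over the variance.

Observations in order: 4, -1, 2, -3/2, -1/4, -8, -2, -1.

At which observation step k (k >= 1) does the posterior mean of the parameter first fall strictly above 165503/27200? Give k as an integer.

k = 6

obs 1: x=4 → posterior Inverse-Gamma(25/6, 85/6)
obs 2: x=-1 → posterior Inverse-Gamma(14/3, 85/6)
obs 3: x=2 → posterior Inverse-Gamma(31/6, 56/3)
obs 4: x=-3/2 → posterior Inverse-Gamma(17/3, 451/24)
obs 5: x=-1/4 → posterior Inverse-Gamma(37/6, 1831/96)
obs 6: x=-8 → posterior Inverse-Gamma(20/3, 4183/96)
obs 7: x=-2 → posterior Inverse-Gamma(43/6, 4231/96)
obs 8: x=-1 → posterior Inverse-Gamma(23/3, 4231/96)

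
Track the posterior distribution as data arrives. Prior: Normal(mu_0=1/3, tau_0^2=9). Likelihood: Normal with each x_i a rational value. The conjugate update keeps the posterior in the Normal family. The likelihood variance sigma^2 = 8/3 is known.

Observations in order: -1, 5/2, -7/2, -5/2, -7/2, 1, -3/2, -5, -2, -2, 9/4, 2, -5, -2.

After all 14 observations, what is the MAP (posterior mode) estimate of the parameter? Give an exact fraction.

-6529/4632

obs 1: x=-1 → posterior Normal(-73/105, 72/35)
obs 2: x=5/2 → posterior Normal(259/372, 36/31)
obs 3: x=-7/2 → posterior Normal(-154/267, 72/89)
obs 4: x=-5/2 → posterior Normal(-713/696, 18/29)
obs 5: x=-7/2 → posterior Normal(-640/429, 72/143)
obs 6: x=1 → posterior Normal(-559/510, 36/85)
obs 7: x=-3/2 → posterior Normal(-1361/1182, 72/197)
obs 8: x=-5 → posterior Normal(-2171/1344, 9/28)
obs 9: x=-2 → posterior Normal(-2495/1506, 72/251)
obs 10: x=-2 → posterior Normal(-2819/1668, 36/139)
obs 11: x=9/4 → posterior Normal(-4909/3660, 72/305)
obs 12: x=2 → posterior Normal(-4261/3984, 18/83)
obs 13: x=-5 → posterior Normal(-5881/4308, 72/359)
obs 14: x=-2 → posterior Normal(-6529/4632, 36/193)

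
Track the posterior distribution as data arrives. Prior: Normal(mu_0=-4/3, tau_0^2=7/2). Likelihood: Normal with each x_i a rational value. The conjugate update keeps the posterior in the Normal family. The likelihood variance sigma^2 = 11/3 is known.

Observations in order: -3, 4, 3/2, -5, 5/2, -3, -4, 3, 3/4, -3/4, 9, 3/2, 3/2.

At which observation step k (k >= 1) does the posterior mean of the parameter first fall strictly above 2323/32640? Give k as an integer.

obs 1: x=-3 → posterior Normal(-277/129, 77/43)
obs 2: x=4 → posterior Normal(-25/192, 77/64)
obs 3: x=3/2 → posterior Normal(139/510, 77/85)
obs 4: x=-5 → posterior Normal(-491/636, 77/106)
obs 5: x=5/2 → posterior Normal(-88/381, 77/127)
obs 6: x=-3 → posterior Normal(-277/444, 77/148)
obs 7: x=-4 → posterior Normal(-529/507, 77/169)
obs 8: x=3 → posterior Normal(-34/57, 77/190)
obs 9: x=3/4 → posterior Normal(-1171/2532, 77/211)
obs 10: x=-3/4 → posterior Normal(-85/174, 77/232)
obs 11: x=9 → posterior Normal(227/759, 7/23)
obs 12: x=3/2 → posterior Normal(643/1644, 77/274)
obs 13: x=3/2 → posterior Normal(416/885, 77/295)

k = 3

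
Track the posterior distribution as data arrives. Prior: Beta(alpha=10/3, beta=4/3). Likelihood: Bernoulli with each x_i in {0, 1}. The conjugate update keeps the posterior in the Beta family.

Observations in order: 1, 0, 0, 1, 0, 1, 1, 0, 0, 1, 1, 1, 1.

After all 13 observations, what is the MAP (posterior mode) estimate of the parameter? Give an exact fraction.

31/47

obs 1: x=1 → posterior Beta(13/3, 4/3)
obs 2: x=0 → posterior Beta(13/3, 7/3)
obs 3: x=0 → posterior Beta(13/3, 10/3)
obs 4: x=1 → posterior Beta(16/3, 10/3)
obs 5: x=0 → posterior Beta(16/3, 13/3)
obs 6: x=1 → posterior Beta(19/3, 13/3)
obs 7: x=1 → posterior Beta(22/3, 13/3)
obs 8: x=0 → posterior Beta(22/3, 16/3)
obs 9: x=0 → posterior Beta(22/3, 19/3)
obs 10: x=1 → posterior Beta(25/3, 19/3)
obs 11: x=1 → posterior Beta(28/3, 19/3)
obs 12: x=1 → posterior Beta(31/3, 19/3)
obs 13: x=1 → posterior Beta(34/3, 19/3)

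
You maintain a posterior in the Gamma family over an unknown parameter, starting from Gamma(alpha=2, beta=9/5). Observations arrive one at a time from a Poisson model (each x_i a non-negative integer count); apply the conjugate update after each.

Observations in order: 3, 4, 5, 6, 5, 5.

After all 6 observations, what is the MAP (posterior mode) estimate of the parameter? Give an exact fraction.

145/39

obs 1: x=3 → posterior Gamma(5, 14/5)
obs 2: x=4 → posterior Gamma(9, 19/5)
obs 3: x=5 → posterior Gamma(14, 24/5)
obs 4: x=6 → posterior Gamma(20, 29/5)
obs 5: x=5 → posterior Gamma(25, 34/5)
obs 6: x=5 → posterior Gamma(30, 39/5)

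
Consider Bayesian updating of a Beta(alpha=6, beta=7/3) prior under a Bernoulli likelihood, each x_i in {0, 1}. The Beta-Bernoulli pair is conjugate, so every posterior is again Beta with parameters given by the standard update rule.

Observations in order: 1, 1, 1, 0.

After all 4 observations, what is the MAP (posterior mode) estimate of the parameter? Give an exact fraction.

obs 1: x=1 → posterior Beta(7, 7/3)
obs 2: x=1 → posterior Beta(8, 7/3)
obs 3: x=1 → posterior Beta(9, 7/3)
obs 4: x=0 → posterior Beta(9, 10/3)

24/31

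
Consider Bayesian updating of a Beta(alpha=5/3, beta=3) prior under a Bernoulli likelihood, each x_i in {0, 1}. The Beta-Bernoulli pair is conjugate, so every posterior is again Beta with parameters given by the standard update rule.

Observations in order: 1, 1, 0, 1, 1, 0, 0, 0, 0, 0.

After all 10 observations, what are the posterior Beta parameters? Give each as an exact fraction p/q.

obs 1: x=1 → posterior Beta(8/3, 3)
obs 2: x=1 → posterior Beta(11/3, 3)
obs 3: x=0 → posterior Beta(11/3, 4)
obs 4: x=1 → posterior Beta(14/3, 4)
obs 5: x=1 → posterior Beta(17/3, 4)
obs 6: x=0 → posterior Beta(17/3, 5)
obs 7: x=0 → posterior Beta(17/3, 6)
obs 8: x=0 → posterior Beta(17/3, 7)
obs 9: x=0 → posterior Beta(17/3, 8)
obs 10: x=0 → posterior Beta(17/3, 9)

alpha=17/3, beta=9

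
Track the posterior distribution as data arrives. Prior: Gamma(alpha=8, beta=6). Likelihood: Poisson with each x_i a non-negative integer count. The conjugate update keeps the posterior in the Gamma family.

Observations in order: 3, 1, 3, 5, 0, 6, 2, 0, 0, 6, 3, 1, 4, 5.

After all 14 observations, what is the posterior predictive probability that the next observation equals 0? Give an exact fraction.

obs 1: x=3 → posterior Gamma(11, 7)
obs 2: x=1 → posterior Gamma(12, 8)
obs 3: x=3 → posterior Gamma(15, 9)
obs 4: x=5 → posterior Gamma(20, 10)
obs 5: x=0 → posterior Gamma(20, 11)
obs 6: x=6 → posterior Gamma(26, 12)
obs 7: x=2 → posterior Gamma(28, 13)
obs 8: x=0 → posterior Gamma(28, 14)
obs 9: x=0 → posterior Gamma(28, 15)
obs 10: x=6 → posterior Gamma(34, 16)
obs 11: x=3 → posterior Gamma(37, 17)
obs 12: x=1 → posterior Gamma(38, 18)
obs 13: x=4 → posterior Gamma(42, 19)
obs 14: x=5 → posterior Gamma(47, 20)

14073748835532800000000000000000000000000000000000000000000000/139414149125442071740250132344955044439487012516055212665353341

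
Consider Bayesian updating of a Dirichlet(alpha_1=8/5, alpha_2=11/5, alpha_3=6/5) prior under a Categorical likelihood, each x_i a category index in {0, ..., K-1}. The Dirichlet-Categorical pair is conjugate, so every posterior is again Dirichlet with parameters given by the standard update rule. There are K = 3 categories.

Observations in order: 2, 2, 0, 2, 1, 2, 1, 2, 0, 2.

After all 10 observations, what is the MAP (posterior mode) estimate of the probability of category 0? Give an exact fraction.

obs 1: x=2 → posterior Dirichlet(8/5, 11/5, 11/5)
obs 2: x=2 → posterior Dirichlet(8/5, 11/5, 16/5)
obs 3: x=0 → posterior Dirichlet(13/5, 11/5, 16/5)
obs 4: x=2 → posterior Dirichlet(13/5, 11/5, 21/5)
obs 5: x=1 → posterior Dirichlet(13/5, 16/5, 21/5)
obs 6: x=2 → posterior Dirichlet(13/5, 16/5, 26/5)
obs 7: x=1 → posterior Dirichlet(13/5, 21/5, 26/5)
obs 8: x=2 → posterior Dirichlet(13/5, 21/5, 31/5)
obs 9: x=0 → posterior Dirichlet(18/5, 21/5, 31/5)
obs 10: x=2 → posterior Dirichlet(18/5, 21/5, 36/5)

13/60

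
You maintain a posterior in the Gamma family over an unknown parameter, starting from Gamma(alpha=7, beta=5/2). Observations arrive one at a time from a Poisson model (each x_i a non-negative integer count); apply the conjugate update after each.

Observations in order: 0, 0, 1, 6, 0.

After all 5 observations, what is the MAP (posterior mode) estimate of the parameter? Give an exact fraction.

26/15

obs 1: x=0 → posterior Gamma(7, 7/2)
obs 2: x=0 → posterior Gamma(7, 9/2)
obs 3: x=1 → posterior Gamma(8, 11/2)
obs 4: x=6 → posterior Gamma(14, 13/2)
obs 5: x=0 → posterior Gamma(14, 15/2)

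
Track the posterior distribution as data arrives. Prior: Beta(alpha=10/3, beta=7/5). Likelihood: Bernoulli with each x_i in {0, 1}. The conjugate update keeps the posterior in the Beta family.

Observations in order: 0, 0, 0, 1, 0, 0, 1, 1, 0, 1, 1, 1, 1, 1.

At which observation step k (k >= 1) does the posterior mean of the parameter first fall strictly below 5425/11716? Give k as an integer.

obs 1: x=0 → posterior Beta(10/3, 12/5)
obs 2: x=0 → posterior Beta(10/3, 17/5)
obs 3: x=0 → posterior Beta(10/3, 22/5)
obs 4: x=1 → posterior Beta(13/3, 22/5)
obs 5: x=0 → posterior Beta(13/3, 27/5)
obs 6: x=0 → posterior Beta(13/3, 32/5)
obs 7: x=1 → posterior Beta(16/3, 32/5)
obs 8: x=1 → posterior Beta(19/3, 32/5)
obs 9: x=0 → posterior Beta(19/3, 37/5)
obs 10: x=1 → posterior Beta(22/3, 37/5)
obs 11: x=1 → posterior Beta(25/3, 37/5)
obs 12: x=1 → posterior Beta(28/3, 37/5)
obs 13: x=1 → posterior Beta(31/3, 37/5)
obs 14: x=1 → posterior Beta(34/3, 37/5)

k = 3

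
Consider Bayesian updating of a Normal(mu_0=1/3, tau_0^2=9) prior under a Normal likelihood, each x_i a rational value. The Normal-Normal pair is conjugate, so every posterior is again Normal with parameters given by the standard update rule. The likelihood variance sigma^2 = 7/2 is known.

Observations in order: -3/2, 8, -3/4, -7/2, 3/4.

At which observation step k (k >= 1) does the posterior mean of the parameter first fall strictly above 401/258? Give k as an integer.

k = 2

obs 1: x=-3/2 → posterior Normal(-74/75, 63/25)
obs 2: x=8 → posterior Normal(358/129, 63/43)
obs 3: x=-3/4 → posterior Normal(635/366, 63/61)
obs 4: x=-7/2 → posterior Normal(257/474, 63/79)
obs 5: x=3/4 → posterior Normal(169/291, 63/97)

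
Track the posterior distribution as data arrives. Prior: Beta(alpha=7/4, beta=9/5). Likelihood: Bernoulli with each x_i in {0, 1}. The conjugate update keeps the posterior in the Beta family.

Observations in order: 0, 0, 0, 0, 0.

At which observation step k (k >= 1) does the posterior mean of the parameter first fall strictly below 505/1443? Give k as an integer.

k = 2

obs 1: x=0 → posterior Beta(7/4, 14/5)
obs 2: x=0 → posterior Beta(7/4, 19/5)
obs 3: x=0 → posterior Beta(7/4, 24/5)
obs 4: x=0 → posterior Beta(7/4, 29/5)
obs 5: x=0 → posterior Beta(7/4, 34/5)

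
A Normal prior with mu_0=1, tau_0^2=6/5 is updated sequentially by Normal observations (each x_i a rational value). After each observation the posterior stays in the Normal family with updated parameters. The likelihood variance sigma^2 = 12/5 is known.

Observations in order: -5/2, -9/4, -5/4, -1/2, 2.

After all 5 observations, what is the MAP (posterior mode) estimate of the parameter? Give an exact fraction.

obs 1: x=-5/2 → posterior Normal(-1/6, 4/5)
obs 2: x=-9/4 → posterior Normal(-11/16, 3/5)
obs 3: x=-5/4 → posterior Normal(-4/5, 12/25)
obs 4: x=-1/2 → posterior Normal(-3/4, 2/5)
obs 5: x=2 → posterior Normal(-5/14, 12/35)

-5/14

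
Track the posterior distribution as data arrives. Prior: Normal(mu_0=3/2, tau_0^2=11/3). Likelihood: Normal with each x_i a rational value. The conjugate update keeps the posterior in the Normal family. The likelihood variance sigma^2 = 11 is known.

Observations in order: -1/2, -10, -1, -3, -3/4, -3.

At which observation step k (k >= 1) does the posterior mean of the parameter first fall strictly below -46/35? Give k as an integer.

k = 4

obs 1: x=-1/2 → posterior Normal(1, 11/4)
obs 2: x=-10 → posterior Normal(-6/5, 11/5)
obs 3: x=-1 → posterior Normal(-7/6, 11/6)
obs 4: x=-3 → posterior Normal(-10/7, 11/7)
obs 5: x=-3/4 → posterior Normal(-43/32, 11/8)
obs 6: x=-3 → posterior Normal(-55/36, 11/9)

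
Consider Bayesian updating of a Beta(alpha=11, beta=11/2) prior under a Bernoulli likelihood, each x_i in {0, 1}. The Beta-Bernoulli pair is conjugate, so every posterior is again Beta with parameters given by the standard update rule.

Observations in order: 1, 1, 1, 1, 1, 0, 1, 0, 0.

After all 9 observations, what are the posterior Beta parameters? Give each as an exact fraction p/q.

alpha=17, beta=17/2

obs 1: x=1 → posterior Beta(12, 11/2)
obs 2: x=1 → posterior Beta(13, 11/2)
obs 3: x=1 → posterior Beta(14, 11/2)
obs 4: x=1 → posterior Beta(15, 11/2)
obs 5: x=1 → posterior Beta(16, 11/2)
obs 6: x=0 → posterior Beta(16, 13/2)
obs 7: x=1 → posterior Beta(17, 13/2)
obs 8: x=0 → posterior Beta(17, 15/2)
obs 9: x=0 → posterior Beta(17, 17/2)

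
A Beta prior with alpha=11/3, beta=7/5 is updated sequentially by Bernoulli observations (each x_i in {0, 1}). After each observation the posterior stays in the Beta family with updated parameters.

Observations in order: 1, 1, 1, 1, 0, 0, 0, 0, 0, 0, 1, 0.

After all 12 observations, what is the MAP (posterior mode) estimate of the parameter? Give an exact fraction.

obs 1: x=1 → posterior Beta(14/3, 7/5)
obs 2: x=1 → posterior Beta(17/3, 7/5)
obs 3: x=1 → posterior Beta(20/3, 7/5)
obs 4: x=1 → posterior Beta(23/3, 7/5)
obs 5: x=0 → posterior Beta(23/3, 12/5)
obs 6: x=0 → posterior Beta(23/3, 17/5)
obs 7: x=0 → posterior Beta(23/3, 22/5)
obs 8: x=0 → posterior Beta(23/3, 27/5)
obs 9: x=0 → posterior Beta(23/3, 32/5)
obs 10: x=0 → posterior Beta(23/3, 37/5)
obs 11: x=1 → posterior Beta(26/3, 37/5)
obs 12: x=0 → posterior Beta(26/3, 42/5)

115/226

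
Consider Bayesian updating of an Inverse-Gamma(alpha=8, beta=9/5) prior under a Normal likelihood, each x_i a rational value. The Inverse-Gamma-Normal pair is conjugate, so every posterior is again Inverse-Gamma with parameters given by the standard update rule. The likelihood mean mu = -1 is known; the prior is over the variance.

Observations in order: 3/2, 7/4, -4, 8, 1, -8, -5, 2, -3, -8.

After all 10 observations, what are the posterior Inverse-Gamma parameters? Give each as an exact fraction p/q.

alpha=13, beta=19073/160

obs 1: x=3/2 → posterior Inverse-Gamma(17/2, 197/40)
obs 2: x=7/4 → posterior Inverse-Gamma(9, 1393/160)
obs 3: x=-4 → posterior Inverse-Gamma(19/2, 2113/160)
obs 4: x=8 → posterior Inverse-Gamma(10, 8593/160)
obs 5: x=1 → posterior Inverse-Gamma(21/2, 8913/160)
obs 6: x=-8 → posterior Inverse-Gamma(11, 12833/160)
obs 7: x=-5 → posterior Inverse-Gamma(23/2, 14113/160)
obs 8: x=2 → posterior Inverse-Gamma(12, 14833/160)
obs 9: x=-3 → posterior Inverse-Gamma(25/2, 15153/160)
obs 10: x=-8 → posterior Inverse-Gamma(13, 19073/160)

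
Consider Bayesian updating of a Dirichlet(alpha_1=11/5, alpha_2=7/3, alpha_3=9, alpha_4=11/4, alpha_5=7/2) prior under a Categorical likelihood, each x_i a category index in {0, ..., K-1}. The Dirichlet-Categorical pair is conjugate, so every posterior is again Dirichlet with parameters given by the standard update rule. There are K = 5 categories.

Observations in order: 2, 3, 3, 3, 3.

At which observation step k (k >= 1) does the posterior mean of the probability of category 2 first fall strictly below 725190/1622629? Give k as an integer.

k = 3

obs 1: x=2 → posterior Dirichlet(11/5, 7/3, 10, 11/4, 7/2)
obs 2: x=3 → posterior Dirichlet(11/5, 7/3, 10, 15/4, 7/2)
obs 3: x=3 → posterior Dirichlet(11/5, 7/3, 10, 19/4, 7/2)
obs 4: x=3 → posterior Dirichlet(11/5, 7/3, 10, 23/4, 7/2)
obs 5: x=3 → posterior Dirichlet(11/5, 7/3, 10, 27/4, 7/2)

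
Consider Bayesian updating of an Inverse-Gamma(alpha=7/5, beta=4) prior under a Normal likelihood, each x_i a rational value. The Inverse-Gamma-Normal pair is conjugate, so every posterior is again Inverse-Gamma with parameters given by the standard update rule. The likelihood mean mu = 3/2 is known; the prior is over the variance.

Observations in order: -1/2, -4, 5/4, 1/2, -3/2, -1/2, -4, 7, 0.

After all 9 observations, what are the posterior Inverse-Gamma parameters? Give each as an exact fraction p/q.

alpha=59/10, beta=1905/32

obs 1: x=-1/2 → posterior Inverse-Gamma(19/10, 6)
obs 2: x=-4 → posterior Inverse-Gamma(12/5, 169/8)
obs 3: x=5/4 → posterior Inverse-Gamma(29/10, 677/32)
obs 4: x=1/2 → posterior Inverse-Gamma(17/5, 693/32)
obs 5: x=-3/2 → posterior Inverse-Gamma(39/10, 837/32)
obs 6: x=-1/2 → posterior Inverse-Gamma(22/5, 901/32)
obs 7: x=-4 → posterior Inverse-Gamma(49/10, 1385/32)
obs 8: x=7 → posterior Inverse-Gamma(27/5, 1869/32)
obs 9: x=0 → posterior Inverse-Gamma(59/10, 1905/32)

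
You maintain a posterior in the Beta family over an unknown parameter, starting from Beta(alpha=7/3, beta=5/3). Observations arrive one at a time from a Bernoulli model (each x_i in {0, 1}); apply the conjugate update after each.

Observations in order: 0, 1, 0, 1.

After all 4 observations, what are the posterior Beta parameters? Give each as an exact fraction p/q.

alpha=13/3, beta=11/3

obs 1: x=0 → posterior Beta(7/3, 8/3)
obs 2: x=1 → posterior Beta(10/3, 8/3)
obs 3: x=0 → posterior Beta(10/3, 11/3)
obs 4: x=1 → posterior Beta(13/3, 11/3)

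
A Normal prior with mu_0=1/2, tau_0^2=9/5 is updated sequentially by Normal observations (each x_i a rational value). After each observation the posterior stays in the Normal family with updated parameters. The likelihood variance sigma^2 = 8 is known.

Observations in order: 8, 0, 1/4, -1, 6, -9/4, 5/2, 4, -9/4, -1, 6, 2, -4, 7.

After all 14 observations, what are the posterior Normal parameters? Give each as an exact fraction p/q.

obs 1: x=8 → posterior Normal(92/49, 72/49)
obs 2: x=0 → posterior Normal(46/29, 36/29)
obs 3: x=1/4 → posterior Normal(377/268, 72/67)
obs 4: x=-1 → posterior Normal(341/304, 18/19)
obs 5: x=6 → posterior Normal(557/340, 72/85)
obs 6: x=-9/4 → posterior Normal(119/94, 36/47)
obs 7: x=5/2 → posterior Normal(283/206, 72/103)
obs 8: x=4 → posterior Normal(355/224, 9/14)
obs 9: x=-9/4 → posterior Normal(629/484, 72/121)
obs 10: x=-1 → posterior Normal(593/520, 36/65)
obs 11: x=6 → posterior Normal(809/556, 72/139)
obs 12: x=2 → posterior Normal(881/592, 18/37)
obs 13: x=-4 → posterior Normal(737/628, 72/157)
obs 14: x=7 → posterior Normal(989/664, 36/83)

mu_0=989/664, tau_0^2=36/83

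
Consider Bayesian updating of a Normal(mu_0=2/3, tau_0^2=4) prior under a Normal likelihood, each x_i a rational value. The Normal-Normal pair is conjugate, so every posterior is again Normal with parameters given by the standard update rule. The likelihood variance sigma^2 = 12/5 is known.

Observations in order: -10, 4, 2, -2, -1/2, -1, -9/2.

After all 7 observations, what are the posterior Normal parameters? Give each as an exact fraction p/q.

obs 1: x=-10 → posterior Normal(-6, 3/2)
obs 2: x=4 → posterior Normal(-28/13, 12/13)
obs 3: x=2 → posterior Normal(-1, 2/3)
obs 4: x=-2 → posterior Normal(-28/23, 12/23)
obs 5: x=-1/2 → posterior Normal(-61/56, 3/7)
obs 6: x=-1 → posterior Normal(-71/66, 4/11)
obs 7: x=-9/2 → posterior Normal(-29/19, 6/19)

mu_0=-29/19, tau_0^2=6/19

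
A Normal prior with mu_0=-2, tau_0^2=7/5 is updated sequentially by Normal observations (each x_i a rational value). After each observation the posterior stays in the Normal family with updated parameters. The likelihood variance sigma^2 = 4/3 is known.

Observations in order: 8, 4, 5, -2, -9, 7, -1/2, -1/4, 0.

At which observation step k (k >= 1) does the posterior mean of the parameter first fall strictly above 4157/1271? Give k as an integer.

obs 1: x=8 → posterior Normal(128/41, 28/41)
obs 2: x=4 → posterior Normal(106/31, 14/31)
obs 3: x=5 → posterior Normal(317/83, 28/83)
obs 4: x=-2 → posterior Normal(275/104, 7/26)
obs 5: x=-9 → posterior Normal(86/125, 28/125)
obs 6: x=7 → posterior Normal(233/146, 14/73)
obs 7: x=-1/2 → posterior Normal(445/334, 28/167)
obs 8: x=-1/4 → posterior Normal(869/752, 7/47)
obs 9: x=0 → posterior Normal(79/76, 28/209)

k = 2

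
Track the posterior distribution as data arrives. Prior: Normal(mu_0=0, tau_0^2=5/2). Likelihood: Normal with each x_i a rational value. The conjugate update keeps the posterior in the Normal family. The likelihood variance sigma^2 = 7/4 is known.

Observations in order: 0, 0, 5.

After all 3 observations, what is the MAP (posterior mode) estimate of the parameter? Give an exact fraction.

obs 1: x=0 → posterior Normal(0, 35/34)
obs 2: x=0 → posterior Normal(0, 35/54)
obs 3: x=5 → posterior Normal(50/37, 35/74)

50/37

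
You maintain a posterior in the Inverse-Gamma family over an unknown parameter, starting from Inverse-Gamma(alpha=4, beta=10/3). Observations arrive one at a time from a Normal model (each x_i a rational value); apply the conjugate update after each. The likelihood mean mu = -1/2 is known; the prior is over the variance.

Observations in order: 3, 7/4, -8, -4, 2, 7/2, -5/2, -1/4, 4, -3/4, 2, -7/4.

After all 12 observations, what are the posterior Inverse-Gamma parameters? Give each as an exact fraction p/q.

obs 1: x=3 → posterior Inverse-Gamma(9/2, 227/24)
obs 2: x=7/4 → posterior Inverse-Gamma(5, 1151/96)
obs 3: x=-8 → posterior Inverse-Gamma(11/2, 3851/96)
obs 4: x=-4 → posterior Inverse-Gamma(6, 4439/96)
obs 5: x=2 → posterior Inverse-Gamma(13/2, 4739/96)
obs 6: x=7/2 → posterior Inverse-Gamma(7, 5507/96)
obs 7: x=-5/2 → posterior Inverse-Gamma(15/2, 5699/96)
obs 8: x=-1/4 → posterior Inverse-Gamma(8, 2851/48)
obs 9: x=4 → posterior Inverse-Gamma(17/2, 3337/48)
obs 10: x=-3/4 → posterior Inverse-Gamma(9, 6677/96)
obs 11: x=2 → posterior Inverse-Gamma(19/2, 6977/96)
obs 12: x=-7/4 → posterior Inverse-Gamma(10, 1763/24)

alpha=10, beta=1763/24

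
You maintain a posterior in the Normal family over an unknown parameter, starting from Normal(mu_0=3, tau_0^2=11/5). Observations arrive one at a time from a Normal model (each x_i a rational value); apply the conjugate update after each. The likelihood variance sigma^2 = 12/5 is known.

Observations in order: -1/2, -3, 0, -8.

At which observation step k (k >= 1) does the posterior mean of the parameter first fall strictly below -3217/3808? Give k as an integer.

k = 4

obs 1: x=-1/2 → posterior Normal(61/46, 132/115)
obs 2: x=-3 → posterior Normal(-5/68, 66/85)
obs 3: x=0 → posterior Normal(-1/18, 44/75)
obs 4: x=-8 → posterior Normal(-181/112, 33/70)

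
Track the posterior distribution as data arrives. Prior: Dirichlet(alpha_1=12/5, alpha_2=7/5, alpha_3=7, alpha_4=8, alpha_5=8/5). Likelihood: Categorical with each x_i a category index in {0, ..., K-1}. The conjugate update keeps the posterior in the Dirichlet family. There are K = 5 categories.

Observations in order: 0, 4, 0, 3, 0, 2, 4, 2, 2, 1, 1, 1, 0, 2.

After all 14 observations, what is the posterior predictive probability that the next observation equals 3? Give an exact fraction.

obs 1: x=0 → posterior Dirichlet(17/5, 7/5, 7, 8, 8/5)
obs 2: x=4 → posterior Dirichlet(17/5, 7/5, 7, 8, 13/5)
obs 3: x=0 → posterior Dirichlet(22/5, 7/5, 7, 8, 13/5)
obs 4: x=3 → posterior Dirichlet(22/5, 7/5, 7, 9, 13/5)
obs 5: x=0 → posterior Dirichlet(27/5, 7/5, 7, 9, 13/5)
obs 6: x=2 → posterior Dirichlet(27/5, 7/5, 8, 9, 13/5)
obs 7: x=4 → posterior Dirichlet(27/5, 7/5, 8, 9, 18/5)
obs 8: x=2 → posterior Dirichlet(27/5, 7/5, 9, 9, 18/5)
obs 9: x=2 → posterior Dirichlet(27/5, 7/5, 10, 9, 18/5)
obs 10: x=1 → posterior Dirichlet(27/5, 12/5, 10, 9, 18/5)
obs 11: x=1 → posterior Dirichlet(27/5, 17/5, 10, 9, 18/5)
obs 12: x=1 → posterior Dirichlet(27/5, 22/5, 10, 9, 18/5)
obs 13: x=0 → posterior Dirichlet(32/5, 22/5, 10, 9, 18/5)
obs 14: x=2 → posterior Dirichlet(32/5, 22/5, 11, 9, 18/5)

45/172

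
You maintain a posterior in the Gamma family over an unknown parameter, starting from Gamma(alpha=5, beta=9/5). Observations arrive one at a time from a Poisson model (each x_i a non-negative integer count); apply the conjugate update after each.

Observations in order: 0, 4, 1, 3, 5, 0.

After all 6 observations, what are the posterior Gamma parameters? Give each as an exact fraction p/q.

obs 1: x=0 → posterior Gamma(5, 14/5)
obs 2: x=4 → posterior Gamma(9, 19/5)
obs 3: x=1 → posterior Gamma(10, 24/5)
obs 4: x=3 → posterior Gamma(13, 29/5)
obs 5: x=5 → posterior Gamma(18, 34/5)
obs 6: x=0 → posterior Gamma(18, 39/5)

alpha=18, beta=39/5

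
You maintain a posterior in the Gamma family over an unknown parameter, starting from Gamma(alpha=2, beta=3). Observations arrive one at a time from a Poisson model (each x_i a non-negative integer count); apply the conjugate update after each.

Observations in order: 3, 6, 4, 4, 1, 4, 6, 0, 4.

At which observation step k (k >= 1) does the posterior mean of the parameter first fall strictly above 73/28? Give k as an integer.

k = 4

obs 1: x=3 → posterior Gamma(5, 4)
obs 2: x=6 → posterior Gamma(11, 5)
obs 3: x=4 → posterior Gamma(15, 6)
obs 4: x=4 → posterior Gamma(19, 7)
obs 5: x=1 → posterior Gamma(20, 8)
obs 6: x=4 → posterior Gamma(24, 9)
obs 7: x=6 → posterior Gamma(30, 10)
obs 8: x=0 → posterior Gamma(30, 11)
obs 9: x=4 → posterior Gamma(34, 12)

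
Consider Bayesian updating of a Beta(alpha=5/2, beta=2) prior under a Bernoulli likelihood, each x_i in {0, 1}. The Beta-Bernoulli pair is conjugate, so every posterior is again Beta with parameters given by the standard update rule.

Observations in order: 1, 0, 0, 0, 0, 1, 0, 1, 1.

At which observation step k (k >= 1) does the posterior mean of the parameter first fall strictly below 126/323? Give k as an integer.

obs 1: x=1 → posterior Beta(7/2, 2)
obs 2: x=0 → posterior Beta(7/2, 3)
obs 3: x=0 → posterior Beta(7/2, 4)
obs 4: x=0 → posterior Beta(7/2, 5)
obs 5: x=0 → posterior Beta(7/2, 6)
obs 6: x=1 → posterior Beta(9/2, 6)
obs 7: x=0 → posterior Beta(9/2, 7)
obs 8: x=1 → posterior Beta(11/2, 7)
obs 9: x=1 → posterior Beta(13/2, 7)

k = 5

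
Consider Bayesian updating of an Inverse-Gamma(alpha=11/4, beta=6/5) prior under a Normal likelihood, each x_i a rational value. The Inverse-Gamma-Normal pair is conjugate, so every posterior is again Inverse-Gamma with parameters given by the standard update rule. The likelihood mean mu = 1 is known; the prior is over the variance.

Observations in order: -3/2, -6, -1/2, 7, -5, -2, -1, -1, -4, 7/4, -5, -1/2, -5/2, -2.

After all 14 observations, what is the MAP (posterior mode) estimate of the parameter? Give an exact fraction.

obs 1: x=-3/2 → posterior Inverse-Gamma(13/4, 173/40)
obs 2: x=-6 → posterior Inverse-Gamma(15/4, 1153/40)
obs 3: x=-1/2 → posterior Inverse-Gamma(17/4, 599/20)
obs 4: x=7 → posterior Inverse-Gamma(19/4, 959/20)
obs 5: x=-5 → posterior Inverse-Gamma(21/4, 1319/20)
obs 6: x=-2 → posterior Inverse-Gamma(23/4, 1409/20)
obs 7: x=-1 → posterior Inverse-Gamma(25/4, 1449/20)
obs 8: x=-1 → posterior Inverse-Gamma(27/4, 1489/20)
obs 9: x=-4 → posterior Inverse-Gamma(29/4, 1739/20)
obs 10: x=7/4 → posterior Inverse-Gamma(31/4, 13957/160)
obs 11: x=-5 → posterior Inverse-Gamma(33/4, 16837/160)
obs 12: x=-1/2 → posterior Inverse-Gamma(35/4, 17017/160)
obs 13: x=-5/2 → posterior Inverse-Gamma(37/4, 17997/160)
obs 14: x=-2 → posterior Inverse-Gamma(39/4, 18717/160)

18717/1720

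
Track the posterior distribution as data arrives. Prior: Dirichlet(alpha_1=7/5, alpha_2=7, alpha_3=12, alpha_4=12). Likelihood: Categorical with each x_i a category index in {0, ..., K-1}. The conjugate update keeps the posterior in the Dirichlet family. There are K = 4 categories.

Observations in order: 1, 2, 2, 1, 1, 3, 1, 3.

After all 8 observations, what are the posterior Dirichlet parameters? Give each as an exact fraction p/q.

alpha_1=7/5, alpha_2=11, alpha_3=14, alpha_4=14

obs 1: x=1 → posterior Dirichlet(7/5, 8, 12, 12)
obs 2: x=2 → posterior Dirichlet(7/5, 8, 13, 12)
obs 3: x=2 → posterior Dirichlet(7/5, 8, 14, 12)
obs 4: x=1 → posterior Dirichlet(7/5, 9, 14, 12)
obs 5: x=1 → posterior Dirichlet(7/5, 10, 14, 12)
obs 6: x=3 → posterior Dirichlet(7/5, 10, 14, 13)
obs 7: x=1 → posterior Dirichlet(7/5, 11, 14, 13)
obs 8: x=3 → posterior Dirichlet(7/5, 11, 14, 14)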